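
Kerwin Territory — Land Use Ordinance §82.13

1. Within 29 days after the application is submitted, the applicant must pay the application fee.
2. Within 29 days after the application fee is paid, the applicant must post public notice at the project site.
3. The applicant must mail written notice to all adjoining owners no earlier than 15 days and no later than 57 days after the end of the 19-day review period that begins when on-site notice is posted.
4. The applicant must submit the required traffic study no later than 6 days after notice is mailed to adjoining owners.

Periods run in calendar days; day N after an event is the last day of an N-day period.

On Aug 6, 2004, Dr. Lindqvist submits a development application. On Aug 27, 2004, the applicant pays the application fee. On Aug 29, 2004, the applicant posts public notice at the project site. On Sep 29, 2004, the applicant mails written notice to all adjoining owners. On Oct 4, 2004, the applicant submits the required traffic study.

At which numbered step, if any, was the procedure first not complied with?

Step 3

(1) due by Aug 6, 2004 + 29 days = Sep 4, 2004; done Aug 27, 2004 — timely.
(2) due by Aug 27, 2004 + 29 days = Sep 25, 2004; completed Aug 29, 2004, before the deadline.
(3) the permitted window runs from Sep 17, 2004 + 15 = Oct 2, 2004 to Sep 17, 2004 + 57 = Nov 13, 2004; done Sep 29, 2004 — 3 days before the window opened.
Later steps need not be reached.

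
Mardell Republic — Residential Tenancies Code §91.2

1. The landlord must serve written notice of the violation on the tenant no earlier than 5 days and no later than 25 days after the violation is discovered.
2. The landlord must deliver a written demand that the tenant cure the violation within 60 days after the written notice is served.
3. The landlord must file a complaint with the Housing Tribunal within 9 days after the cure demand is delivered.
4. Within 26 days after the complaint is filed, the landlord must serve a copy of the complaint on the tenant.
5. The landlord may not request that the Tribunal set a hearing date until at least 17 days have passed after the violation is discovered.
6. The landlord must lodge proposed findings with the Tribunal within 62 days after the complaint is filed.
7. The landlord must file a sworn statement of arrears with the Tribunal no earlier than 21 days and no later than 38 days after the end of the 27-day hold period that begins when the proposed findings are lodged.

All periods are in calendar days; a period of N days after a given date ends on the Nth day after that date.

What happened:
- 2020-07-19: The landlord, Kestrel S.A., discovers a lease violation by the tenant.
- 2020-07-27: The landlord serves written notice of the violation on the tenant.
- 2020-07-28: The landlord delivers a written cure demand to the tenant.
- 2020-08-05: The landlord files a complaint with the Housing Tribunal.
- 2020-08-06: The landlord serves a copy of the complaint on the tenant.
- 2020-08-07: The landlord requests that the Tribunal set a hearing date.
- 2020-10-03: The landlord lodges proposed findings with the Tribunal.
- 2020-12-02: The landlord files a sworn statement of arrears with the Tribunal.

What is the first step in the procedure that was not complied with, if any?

None — every step was satisfied

(1) the permitted window runs from 2020-07-19 + 5 = 2020-07-24 to 2020-07-19 + 25 = 2020-08-13; 2020-07-27 falls inside that range.
(2) due by 2020-07-27 + 60 days = 2020-09-25; done 2020-07-28 — timely.
(3) due by 2020-07-28 + 9 days = 2020-08-06; done 2020-08-05 — timely.
(4) due by 2020-08-05 + 26 days = 2020-08-31; done 2020-08-06 — timely.
(5) permitted from 2020-07-19 + 17 days = 2020-08-05 onward; done 2020-08-07 — permitted.
(6) due by 2020-08-05 + 62 days = 2020-10-06; 2020-10-03 is within that limit.
(7) the permitted window runs from 2020-10-30 + 21 = 2020-11-20 to 2020-10-30 + 38 = 2020-12-07; 2020-12-02 falls inside that range.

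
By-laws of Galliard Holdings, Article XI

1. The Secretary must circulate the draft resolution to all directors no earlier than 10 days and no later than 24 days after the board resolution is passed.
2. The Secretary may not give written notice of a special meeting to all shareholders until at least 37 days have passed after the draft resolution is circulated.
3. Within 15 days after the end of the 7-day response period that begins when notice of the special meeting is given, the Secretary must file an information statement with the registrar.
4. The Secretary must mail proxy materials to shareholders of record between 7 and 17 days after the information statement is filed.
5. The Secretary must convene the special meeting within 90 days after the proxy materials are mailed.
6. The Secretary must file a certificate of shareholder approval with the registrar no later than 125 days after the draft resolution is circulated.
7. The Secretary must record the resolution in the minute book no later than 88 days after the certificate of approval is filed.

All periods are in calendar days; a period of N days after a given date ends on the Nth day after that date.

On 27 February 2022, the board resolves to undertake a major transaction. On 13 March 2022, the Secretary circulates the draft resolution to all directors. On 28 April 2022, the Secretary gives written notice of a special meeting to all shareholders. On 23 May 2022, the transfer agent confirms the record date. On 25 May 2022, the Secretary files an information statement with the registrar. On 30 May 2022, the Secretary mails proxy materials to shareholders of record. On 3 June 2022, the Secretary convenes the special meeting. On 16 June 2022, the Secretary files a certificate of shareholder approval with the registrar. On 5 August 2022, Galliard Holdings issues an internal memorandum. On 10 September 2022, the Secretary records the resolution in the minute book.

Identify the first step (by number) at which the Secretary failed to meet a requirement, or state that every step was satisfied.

Step 3

Step 1: the window is 10–24 days after 27 February 2022 (when the board resolution is passed), so 9 March 2022 through 23 March 2022; done 13 March 2022, which is between those dates.
Step 2: the earliest permitted date is 37 days after 13 March 2022 (when the draft resolution is circulated), i.e. 19 April 2022; done 28 April 2022, after the minimum wait.
Step 3: 15 days after 5 May 2022 (end of the 7-day response period, which began when notice of the special meeting is given on 28 April 2022) is 20 May 2022; 25 May 2022 misses that deadline by 5 days.
No need to go further; step 3 was not satisfied.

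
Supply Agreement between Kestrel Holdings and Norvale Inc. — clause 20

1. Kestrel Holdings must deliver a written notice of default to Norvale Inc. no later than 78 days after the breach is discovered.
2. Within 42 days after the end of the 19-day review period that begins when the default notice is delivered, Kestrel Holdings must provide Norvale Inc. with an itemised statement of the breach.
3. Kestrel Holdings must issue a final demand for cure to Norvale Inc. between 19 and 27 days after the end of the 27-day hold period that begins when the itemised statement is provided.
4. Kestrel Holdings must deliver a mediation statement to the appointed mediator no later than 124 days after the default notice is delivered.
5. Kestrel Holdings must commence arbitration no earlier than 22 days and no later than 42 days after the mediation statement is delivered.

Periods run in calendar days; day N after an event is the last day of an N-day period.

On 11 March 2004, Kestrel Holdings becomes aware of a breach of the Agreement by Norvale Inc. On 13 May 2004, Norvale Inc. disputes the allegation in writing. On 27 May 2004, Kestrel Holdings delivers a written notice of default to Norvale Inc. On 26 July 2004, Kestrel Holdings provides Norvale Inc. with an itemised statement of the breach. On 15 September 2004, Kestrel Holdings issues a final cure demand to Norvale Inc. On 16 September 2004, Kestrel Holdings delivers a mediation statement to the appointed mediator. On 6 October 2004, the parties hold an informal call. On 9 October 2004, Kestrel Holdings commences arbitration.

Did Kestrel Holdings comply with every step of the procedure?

Yes

(1) due by 11 March 2004 + 78 days = 28 May 2004; 27 May 2004 is within that limit.
(2) due by 15 June 2004 + 42 days = 27 July 2004; completed 26 July 2004, before the deadline.
(3) the permitted window runs from 22 August 2004 + 19 = 10 September 2004 to 22 August 2004 + 27 = 18 September 2004; 15 September 2004 falls inside that range.
(4) due by 27 May 2004 + 124 days = 28 September 2004; completed 16 September 2004, before the deadline.
(5) the permitted window runs from 16 September 2004 + 22 = 8 October 2004 to 16 September 2004 + 42 = 28 October 2004; done 9 October 2004, which is between those dates.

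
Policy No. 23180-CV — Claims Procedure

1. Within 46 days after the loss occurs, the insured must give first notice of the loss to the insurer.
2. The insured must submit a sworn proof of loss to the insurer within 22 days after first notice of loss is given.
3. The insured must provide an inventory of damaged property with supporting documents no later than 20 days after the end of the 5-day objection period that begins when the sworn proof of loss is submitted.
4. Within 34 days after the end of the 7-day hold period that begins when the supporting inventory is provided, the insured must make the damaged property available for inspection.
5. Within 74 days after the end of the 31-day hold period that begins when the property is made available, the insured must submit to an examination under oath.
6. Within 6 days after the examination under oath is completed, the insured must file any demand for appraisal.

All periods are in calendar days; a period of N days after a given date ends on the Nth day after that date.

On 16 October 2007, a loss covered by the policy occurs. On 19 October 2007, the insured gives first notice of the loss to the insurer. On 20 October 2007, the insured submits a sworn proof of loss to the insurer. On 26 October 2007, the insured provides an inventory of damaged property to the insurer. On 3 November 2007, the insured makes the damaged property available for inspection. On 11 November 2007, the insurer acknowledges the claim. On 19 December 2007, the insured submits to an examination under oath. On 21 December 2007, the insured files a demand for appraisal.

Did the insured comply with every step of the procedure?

Step 1: 46 days after 16 October 2007 (when the loss occurs) is 1 December 2007; 19 October 2007 is within that limit.
Step 2: 22 days after 19 October 2007 (when first notice of loss is given) is 10 November 2007; done 20 October 2007 — timely.
Step 3: 20 days after 25 October 2007 (end of the 5-day objection period, which began when the sworn proof of loss is submitted on 20 October 2007) is 14 November 2007; 26 October 2007 is within that limit.
Step 4: 34 days after 2 November 2007 (end of the 7-day hold period, which began when the supporting inventory is provided on 26 October 2007) is 6 December 2007; 3 November 2007 is within that limit.
Step 5: 74 days after 4 December 2007 (end of the 31-day hold period, which began when the property is made available on 3 November 2007) is 16 February 2008; completed 19 December 2007, before the deadline.
Step 6: 6 days after 19 December 2007 (when the examination under oath is completed) is 25 December 2007; done 21 December 2007 — timely.

Yes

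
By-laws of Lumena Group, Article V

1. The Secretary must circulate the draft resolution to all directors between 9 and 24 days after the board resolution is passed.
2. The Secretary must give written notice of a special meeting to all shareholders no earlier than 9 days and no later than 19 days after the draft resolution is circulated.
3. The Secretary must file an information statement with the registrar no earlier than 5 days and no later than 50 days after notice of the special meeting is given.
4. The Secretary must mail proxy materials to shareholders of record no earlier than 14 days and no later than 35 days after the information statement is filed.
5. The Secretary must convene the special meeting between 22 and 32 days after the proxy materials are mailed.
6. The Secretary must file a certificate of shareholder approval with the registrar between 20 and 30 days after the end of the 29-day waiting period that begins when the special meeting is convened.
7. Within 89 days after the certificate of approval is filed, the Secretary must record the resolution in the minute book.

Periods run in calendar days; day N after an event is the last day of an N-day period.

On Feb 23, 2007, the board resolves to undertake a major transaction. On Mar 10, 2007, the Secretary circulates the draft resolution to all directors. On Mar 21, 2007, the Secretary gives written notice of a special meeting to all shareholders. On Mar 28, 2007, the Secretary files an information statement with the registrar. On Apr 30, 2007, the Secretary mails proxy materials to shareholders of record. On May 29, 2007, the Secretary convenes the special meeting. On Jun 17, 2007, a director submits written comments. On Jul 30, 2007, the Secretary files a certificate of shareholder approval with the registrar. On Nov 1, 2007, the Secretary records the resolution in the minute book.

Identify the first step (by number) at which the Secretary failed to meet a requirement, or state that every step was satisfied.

Step 6

Step 1: the window is 9–24 days after Feb 23, 2007 (when the board resolution is passed), so Mar 4, 2007 through Mar 19, 2007; done Mar 10, 2007, which is between those dates.
Step 2: the window is 9–19 days after Mar 10, 2007 (when the draft resolution is circulated), so Mar 19, 2007 through Mar 29, 2007; done Mar 21, 2007 — within the window.
Step 3: the window is 5–50 days after Mar 21, 2007 (when notice of the special meeting is given), so Mar 26, 2007 through May 10, 2007; done Mar 28, 2007, which is between those dates.
Step 4: the window is 14–35 days after Mar 28, 2007 (when the information statement is filed), so Apr 11, 2007 through May 2, 2007; done Apr 30, 2007, which is between those dates.
Step 5: the window is 22–32 days after Apr 30, 2007 (when the proxy materials are mailed), so May 22, 2007 through Jun 1, 2007; May 29, 2007 falls inside that range.
Step 6: the window is 20–30 days after Jun 27, 2007 (end of the 29-day waiting period, which began when the special meeting is convened on May 29, 2007), so Jul 17, 2007 through Jul 27, 2007; Jul 30, 2007 is 3 days past the end of the window.
The analysis stops there.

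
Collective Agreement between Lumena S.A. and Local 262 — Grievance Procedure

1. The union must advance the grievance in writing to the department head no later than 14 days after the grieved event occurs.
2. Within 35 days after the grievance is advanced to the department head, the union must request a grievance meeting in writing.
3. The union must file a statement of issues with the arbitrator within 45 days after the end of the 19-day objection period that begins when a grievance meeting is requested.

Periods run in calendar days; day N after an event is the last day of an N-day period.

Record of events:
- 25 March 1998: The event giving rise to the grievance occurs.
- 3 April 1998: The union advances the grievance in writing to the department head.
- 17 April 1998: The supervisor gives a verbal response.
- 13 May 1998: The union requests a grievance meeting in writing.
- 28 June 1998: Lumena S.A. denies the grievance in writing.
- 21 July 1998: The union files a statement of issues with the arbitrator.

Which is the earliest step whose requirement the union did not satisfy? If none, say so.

(1) due by 25 March 1998 + 14 days = 8 April 1998; completed 3 April 1998, before the deadline.
(2) due by 3 April 1998 + 35 days = 8 May 1998; done 13 May 1998 — 5 days late.
The analysis stops there.

Step 2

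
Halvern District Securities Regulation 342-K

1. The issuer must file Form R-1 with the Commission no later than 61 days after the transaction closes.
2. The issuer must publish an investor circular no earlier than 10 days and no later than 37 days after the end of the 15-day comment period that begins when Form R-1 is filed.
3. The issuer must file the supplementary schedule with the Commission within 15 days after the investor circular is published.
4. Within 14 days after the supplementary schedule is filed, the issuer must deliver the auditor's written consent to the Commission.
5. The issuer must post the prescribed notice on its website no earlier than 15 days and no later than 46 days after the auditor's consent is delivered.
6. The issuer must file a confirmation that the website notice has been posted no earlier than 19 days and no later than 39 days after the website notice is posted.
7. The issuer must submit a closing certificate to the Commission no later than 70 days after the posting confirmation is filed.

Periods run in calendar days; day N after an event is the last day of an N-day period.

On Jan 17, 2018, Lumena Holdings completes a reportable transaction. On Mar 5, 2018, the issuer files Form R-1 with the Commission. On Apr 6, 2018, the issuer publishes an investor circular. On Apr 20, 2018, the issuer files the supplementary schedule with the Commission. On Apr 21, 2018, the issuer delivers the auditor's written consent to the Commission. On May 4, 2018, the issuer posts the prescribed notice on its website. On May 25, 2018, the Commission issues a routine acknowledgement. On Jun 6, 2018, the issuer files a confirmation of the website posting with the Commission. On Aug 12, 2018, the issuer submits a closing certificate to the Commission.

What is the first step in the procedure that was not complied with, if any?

Step 5

Step 1: 61 days after Jan 17, 2018 (when the transaction closes) is Mar 19, 2018; done Mar 5, 2018 — timely.
Step 2: the window is 10–37 days after Mar 20, 2018 (end of the 15-day comment period, which began when Form R-1 is filed on Mar 5, 2018), so Mar 30, 2018 through Apr 26, 2018; Apr 6, 2018 falls inside that range.
Step 3: 15 days after Apr 6, 2018 (when the investor circular is published) is Apr 21, 2018; done Apr 20, 2018 — timely.
Step 4: 14 days after Apr 20, 2018 (when the supplementary schedule is filed) is May 4, 2018; completed Apr 21, 2018, before the deadline.
Step 5: the window is 15–46 days after Apr 21, 2018 (when the auditor's consent is delivered), so May 6, 2018 through Jun 6, 2018; done May 4, 2018 — 2 days before the window opened.
Later steps need not be reached.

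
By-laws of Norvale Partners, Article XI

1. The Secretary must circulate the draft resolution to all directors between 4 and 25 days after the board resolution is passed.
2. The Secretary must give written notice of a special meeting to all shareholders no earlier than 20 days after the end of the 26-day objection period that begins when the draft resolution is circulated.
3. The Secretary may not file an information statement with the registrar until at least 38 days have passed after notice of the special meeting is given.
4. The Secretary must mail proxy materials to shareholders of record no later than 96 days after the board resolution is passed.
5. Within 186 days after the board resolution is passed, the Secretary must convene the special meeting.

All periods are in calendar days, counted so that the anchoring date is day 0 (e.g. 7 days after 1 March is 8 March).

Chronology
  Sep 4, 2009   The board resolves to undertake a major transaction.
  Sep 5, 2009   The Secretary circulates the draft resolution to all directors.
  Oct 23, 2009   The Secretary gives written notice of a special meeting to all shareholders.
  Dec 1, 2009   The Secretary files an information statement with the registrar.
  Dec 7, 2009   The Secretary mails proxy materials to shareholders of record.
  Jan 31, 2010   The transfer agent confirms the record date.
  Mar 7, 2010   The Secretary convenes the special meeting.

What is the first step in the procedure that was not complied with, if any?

Step 1 — 4 and 25 days from Sep 4, 2009 (when the board resolution is passed) are Sep 8, 2009 and Sep 29, 2009 respectively; done Sep 5, 2009 — 3 days before the window opened.

Step 1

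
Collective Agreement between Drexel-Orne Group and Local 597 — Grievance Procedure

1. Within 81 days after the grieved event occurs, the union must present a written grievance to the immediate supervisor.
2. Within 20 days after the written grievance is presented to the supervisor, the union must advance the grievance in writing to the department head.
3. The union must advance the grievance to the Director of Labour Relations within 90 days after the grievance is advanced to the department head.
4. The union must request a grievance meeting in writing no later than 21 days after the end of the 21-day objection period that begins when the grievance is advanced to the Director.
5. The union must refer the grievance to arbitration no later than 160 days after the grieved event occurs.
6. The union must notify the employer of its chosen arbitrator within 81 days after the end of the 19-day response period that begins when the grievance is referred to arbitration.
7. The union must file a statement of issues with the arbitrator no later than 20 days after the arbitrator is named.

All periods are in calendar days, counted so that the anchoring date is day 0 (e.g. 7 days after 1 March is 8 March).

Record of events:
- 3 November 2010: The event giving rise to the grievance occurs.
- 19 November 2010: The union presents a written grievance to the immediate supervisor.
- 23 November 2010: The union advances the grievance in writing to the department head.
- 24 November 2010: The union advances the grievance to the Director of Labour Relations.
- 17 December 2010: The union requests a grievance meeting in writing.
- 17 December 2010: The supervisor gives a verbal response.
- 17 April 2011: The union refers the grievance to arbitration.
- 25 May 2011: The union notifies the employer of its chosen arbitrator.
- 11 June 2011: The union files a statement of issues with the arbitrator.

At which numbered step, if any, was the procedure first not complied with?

Step 5

(1) due by 3 November 2010 + 81 days = 23 January 2011; completed 19 November 2010, before the deadline.
(2) due by 19 November 2010 + 20 days = 9 December 2010; 23 November 2010 is within that limit.
(3) due by 23 November 2010 + 90 days = 21 February 2011; 24 November 2010 is within that limit.
(4) due by 15 December 2010 + 21 days = 5 January 2011; completed 17 December 2010, before the deadline.
(5) due by 3 November 2010 + 160 days = 12 April 2011; 17 April 2011 misses that deadline by 5 days.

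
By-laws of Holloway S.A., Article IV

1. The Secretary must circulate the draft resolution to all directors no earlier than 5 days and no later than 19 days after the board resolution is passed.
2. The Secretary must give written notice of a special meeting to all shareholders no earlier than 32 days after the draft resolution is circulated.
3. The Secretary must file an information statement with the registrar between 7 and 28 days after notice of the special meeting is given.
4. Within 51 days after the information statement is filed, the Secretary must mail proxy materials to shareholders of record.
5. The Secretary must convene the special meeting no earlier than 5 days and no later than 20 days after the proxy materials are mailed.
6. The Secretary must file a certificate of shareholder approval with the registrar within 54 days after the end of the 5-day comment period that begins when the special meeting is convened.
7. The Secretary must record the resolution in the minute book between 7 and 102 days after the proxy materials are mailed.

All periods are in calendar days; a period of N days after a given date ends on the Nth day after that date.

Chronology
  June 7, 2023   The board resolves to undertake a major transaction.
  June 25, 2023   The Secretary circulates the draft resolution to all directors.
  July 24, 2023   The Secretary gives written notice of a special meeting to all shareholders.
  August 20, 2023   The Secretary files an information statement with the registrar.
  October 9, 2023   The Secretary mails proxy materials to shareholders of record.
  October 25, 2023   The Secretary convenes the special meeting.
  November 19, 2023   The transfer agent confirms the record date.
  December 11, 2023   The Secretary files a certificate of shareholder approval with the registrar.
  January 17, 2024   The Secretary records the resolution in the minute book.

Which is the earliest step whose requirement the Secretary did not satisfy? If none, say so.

Step 1: the window is 5–19 days after June 7, 2023 (when the board resolution is passed), so June 12, 2023 through June 26, 2023; June 25, 2023 falls inside that range.
Step 2: the earliest permitted date is 32 days after June 25, 2023 (when the draft resolution is circulated), i.e. July 27, 2023; done July 24, 2023 — 3 days too early.
The procedure was therefore not followed at step 2.

Step 2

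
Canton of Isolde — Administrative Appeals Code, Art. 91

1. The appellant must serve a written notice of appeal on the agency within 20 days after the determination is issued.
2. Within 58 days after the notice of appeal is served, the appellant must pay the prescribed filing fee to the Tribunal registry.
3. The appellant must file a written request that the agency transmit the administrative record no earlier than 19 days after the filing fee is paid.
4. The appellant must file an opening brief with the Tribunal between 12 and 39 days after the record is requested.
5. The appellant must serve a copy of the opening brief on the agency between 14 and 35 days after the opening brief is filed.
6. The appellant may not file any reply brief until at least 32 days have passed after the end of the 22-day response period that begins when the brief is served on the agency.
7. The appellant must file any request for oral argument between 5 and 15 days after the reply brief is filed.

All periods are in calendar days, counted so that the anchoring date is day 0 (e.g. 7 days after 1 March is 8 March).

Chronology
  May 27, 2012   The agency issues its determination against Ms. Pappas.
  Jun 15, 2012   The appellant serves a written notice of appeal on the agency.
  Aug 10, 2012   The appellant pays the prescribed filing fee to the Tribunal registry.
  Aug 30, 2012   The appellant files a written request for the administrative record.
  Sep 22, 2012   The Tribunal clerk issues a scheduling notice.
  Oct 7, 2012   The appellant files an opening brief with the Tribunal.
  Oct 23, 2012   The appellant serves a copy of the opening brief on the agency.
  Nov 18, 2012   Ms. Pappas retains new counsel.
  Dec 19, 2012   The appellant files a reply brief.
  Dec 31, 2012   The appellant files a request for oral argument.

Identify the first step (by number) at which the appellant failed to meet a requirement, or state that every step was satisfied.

Step 1: 20 days after May 27, 2012 (when the determination is issued) is Jun 16, 2012; completed Jun 15, 2012, before the deadline.
Step 2: 58 days after Jun 15, 2012 (when the notice of appeal is served) is Aug 12, 2012; Aug 10, 2012 is within that limit.
Step 3: the earliest permitted date is 19 days after Aug 10, 2012 (when the filing fee is paid), i.e. Aug 29, 2012; Aug 30, 2012 is on or after that date.
Step 4: the window is 12–39 days after Aug 30, 2012 (when the record is requested), so Sep 11, 2012 through Oct 8, 2012; Oct 7, 2012 falls inside that range.
Step 5: the window is 14–35 days after Oct 7, 2012 (when the opening brief is filed), so Oct 21, 2012 through Nov 11, 2012; done Oct 23, 2012 — within the window.
Step 6: the earliest permitted date is 32 days after Nov 14, 2012 (end of the 22-day response period, which began when the brief is served on the agency on Oct 23, 2012), i.e. Dec 16, 2012; Dec 19, 2012 is on or after that date.
Step 7: the window is 5–15 days after Dec 19, 2012 (when the reply brief is filed), so Dec 24, 2012 through Jan 3, 2013; done Dec 31, 2012, which is between those dates.

None — every step was satisfied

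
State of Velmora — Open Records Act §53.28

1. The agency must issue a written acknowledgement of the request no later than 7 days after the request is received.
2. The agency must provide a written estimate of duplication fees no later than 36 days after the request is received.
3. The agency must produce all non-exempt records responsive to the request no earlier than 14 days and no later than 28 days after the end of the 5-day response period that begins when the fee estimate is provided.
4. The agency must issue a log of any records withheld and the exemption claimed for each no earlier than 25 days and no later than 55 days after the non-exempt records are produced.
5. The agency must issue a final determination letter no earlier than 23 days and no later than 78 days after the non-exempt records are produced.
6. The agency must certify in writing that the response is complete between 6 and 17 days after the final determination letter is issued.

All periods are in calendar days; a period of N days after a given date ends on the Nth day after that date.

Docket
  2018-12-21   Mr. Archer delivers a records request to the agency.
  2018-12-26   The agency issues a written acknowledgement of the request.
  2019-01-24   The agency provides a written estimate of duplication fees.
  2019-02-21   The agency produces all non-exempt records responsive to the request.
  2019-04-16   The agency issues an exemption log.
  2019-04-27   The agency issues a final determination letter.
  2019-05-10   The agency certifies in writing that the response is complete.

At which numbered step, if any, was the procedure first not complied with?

None — every step was satisfied

Step 1: 7 days after 2018-12-21 (when the request is received) is 2018-12-28; completed 2018-12-26, before the deadline.
Step 2: 36 days after 2018-12-21 (when the request is received) is 2019-01-26; completed 2019-01-24, before the deadline.
Step 3: the window is 14–28 days after 2019-01-29 (end of the 5-day response period, which began when the fee estimate is provided on 2019-01-24), so 2019-02-12 through 2019-02-26; 2019-02-21 falls inside that range.
Step 4: the window is 25–55 days after 2019-02-21 (when the non-exempt records are produced), so 2019-03-18 through 2019-04-17; 2019-04-16 falls inside that range.
Step 5: the window is 23–78 days after 2019-02-21 (when the non-exempt records are produced), so 2019-03-16 through 2019-05-10; done 2019-04-27 — within the window.
Step 6: the window is 6–17 days after 2019-04-27 (when the final determination letter is issued), so 2019-05-03 through 2019-05-14; done 2019-05-10, which is between those dates.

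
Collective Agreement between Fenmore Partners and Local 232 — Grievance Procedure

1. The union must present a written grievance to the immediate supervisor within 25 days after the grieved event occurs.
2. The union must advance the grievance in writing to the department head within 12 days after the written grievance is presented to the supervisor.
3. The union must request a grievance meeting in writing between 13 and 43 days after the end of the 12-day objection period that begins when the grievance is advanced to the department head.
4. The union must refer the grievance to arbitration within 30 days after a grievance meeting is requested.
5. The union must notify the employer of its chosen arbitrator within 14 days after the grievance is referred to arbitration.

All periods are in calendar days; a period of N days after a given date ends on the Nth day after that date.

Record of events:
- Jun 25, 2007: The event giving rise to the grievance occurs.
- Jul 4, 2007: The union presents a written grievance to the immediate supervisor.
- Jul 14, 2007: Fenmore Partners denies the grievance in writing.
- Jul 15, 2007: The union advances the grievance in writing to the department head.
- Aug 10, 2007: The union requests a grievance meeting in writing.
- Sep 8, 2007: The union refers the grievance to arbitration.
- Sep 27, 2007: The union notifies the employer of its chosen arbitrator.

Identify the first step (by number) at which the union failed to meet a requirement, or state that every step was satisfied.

(1) due by Jun 25, 2007 + 25 days = Jul 20, 2007; Jul 4, 2007 is within that limit.
(2) due by Jul 4, 2007 + 12 days = Jul 16, 2007; completed Jul 15, 2007, before the deadline.
(3) the permitted window runs from Jul 27, 2007 + 13 = Aug 9, 2007 to Jul 27, 2007 + 43 = Sep 8, 2007; done Aug 10, 2007, which is between those dates.
(4) due by Aug 10, 2007 + 30 days = Sep 9, 2007; Sep 8, 2007 is within that limit.
(5) due by Sep 8, 2007 + 14 days = Sep 22, 2007; Sep 27, 2007 misses that deadline by 5 days.
The procedure was therefore not followed at step 5.

Step 5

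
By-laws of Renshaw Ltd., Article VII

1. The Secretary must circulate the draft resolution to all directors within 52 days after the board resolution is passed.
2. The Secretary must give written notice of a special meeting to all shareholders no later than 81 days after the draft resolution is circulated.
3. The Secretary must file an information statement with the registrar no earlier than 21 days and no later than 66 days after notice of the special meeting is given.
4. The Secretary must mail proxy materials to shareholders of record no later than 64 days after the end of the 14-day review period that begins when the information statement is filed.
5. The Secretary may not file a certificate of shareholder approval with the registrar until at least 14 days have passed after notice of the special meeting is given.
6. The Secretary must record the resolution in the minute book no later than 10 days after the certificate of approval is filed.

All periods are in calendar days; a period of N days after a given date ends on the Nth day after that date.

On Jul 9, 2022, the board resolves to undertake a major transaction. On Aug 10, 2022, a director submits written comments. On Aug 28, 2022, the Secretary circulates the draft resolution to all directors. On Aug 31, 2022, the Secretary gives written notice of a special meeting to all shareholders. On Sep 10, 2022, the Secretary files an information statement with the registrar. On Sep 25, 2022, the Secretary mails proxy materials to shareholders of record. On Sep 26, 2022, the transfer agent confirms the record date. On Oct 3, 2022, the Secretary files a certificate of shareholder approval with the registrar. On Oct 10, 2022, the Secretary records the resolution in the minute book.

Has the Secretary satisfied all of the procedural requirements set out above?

No

(1) due by Jul 9, 2022 + 52 days = Aug 30, 2022; Aug 28, 2022 is within that limit.
(2) due by Aug 28, 2022 + 81 days = Nov 17, 2022; completed Aug 31, 2022, before the deadline.
(3) the permitted window runs from Aug 31, 2022 + 21 = Sep 21, 2022 to Aug 31, 2022 + 66 = Nov 5, 2022; Sep 10, 2022 is 11 days too early.
No need to go further; step 3 was not satisfied.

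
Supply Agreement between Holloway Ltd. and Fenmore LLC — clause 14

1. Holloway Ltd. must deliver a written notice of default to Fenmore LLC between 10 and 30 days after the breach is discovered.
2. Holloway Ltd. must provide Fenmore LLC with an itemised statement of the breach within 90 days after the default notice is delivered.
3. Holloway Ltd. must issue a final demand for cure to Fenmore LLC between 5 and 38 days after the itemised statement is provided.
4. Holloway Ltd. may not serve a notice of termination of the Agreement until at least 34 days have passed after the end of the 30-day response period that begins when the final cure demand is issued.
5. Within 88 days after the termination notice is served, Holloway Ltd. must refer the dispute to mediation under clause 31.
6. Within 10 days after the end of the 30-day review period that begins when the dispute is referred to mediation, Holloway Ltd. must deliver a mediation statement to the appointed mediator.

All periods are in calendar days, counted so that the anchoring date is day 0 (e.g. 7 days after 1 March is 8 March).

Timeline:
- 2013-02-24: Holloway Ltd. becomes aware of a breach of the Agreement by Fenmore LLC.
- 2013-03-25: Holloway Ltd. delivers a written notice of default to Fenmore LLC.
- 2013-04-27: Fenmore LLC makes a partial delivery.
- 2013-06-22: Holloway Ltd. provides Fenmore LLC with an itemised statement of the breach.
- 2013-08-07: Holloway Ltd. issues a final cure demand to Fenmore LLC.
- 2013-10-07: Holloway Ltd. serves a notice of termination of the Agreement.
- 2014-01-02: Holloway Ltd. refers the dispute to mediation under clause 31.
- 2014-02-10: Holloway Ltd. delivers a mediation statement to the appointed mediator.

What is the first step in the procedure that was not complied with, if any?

Step 3

Step 1: the window is 10–30 days after 2013-02-24 (when the breach is discovered), so 2013-03-06 through 2013-03-26; 2013-03-25 falls inside that range.
Step 2: 90 days after 2013-03-25 (when the default notice is delivered) is 2013-06-23; done 2013-06-22 — timely.
Step 3: the window is 5–38 days after 2013-06-22 (when the itemised statement is provided), so 2013-06-27 through 2013-07-30; 2013-08-07 is 8 days past the end of the window.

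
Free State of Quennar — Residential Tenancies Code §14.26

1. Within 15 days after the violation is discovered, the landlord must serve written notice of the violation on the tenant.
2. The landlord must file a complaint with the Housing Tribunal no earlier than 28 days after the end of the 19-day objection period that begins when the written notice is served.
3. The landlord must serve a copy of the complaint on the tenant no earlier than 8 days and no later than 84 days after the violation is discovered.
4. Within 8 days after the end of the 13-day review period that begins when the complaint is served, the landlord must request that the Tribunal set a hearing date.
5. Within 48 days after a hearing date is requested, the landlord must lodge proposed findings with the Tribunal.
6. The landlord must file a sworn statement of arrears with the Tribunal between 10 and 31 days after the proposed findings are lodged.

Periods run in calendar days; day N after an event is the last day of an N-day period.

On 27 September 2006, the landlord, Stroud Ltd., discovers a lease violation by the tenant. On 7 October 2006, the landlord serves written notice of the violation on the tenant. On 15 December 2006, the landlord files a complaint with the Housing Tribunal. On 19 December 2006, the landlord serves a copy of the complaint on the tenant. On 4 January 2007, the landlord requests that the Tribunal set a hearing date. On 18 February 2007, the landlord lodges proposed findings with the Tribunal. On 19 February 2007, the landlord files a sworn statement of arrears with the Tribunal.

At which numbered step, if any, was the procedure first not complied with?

(1) due by 27 September 2006 + 15 days = 12 October 2006; 7 October 2006 is within that limit.
(2) permitted from 26 October 2006 + 28 days = 23 November 2006 onward; done 15 December 2006 — permitted.
(3) the permitted window runs from 27 September 2006 + 8 = 5 October 2006 to 27 September 2006 + 84 = 20 December 2006; 19 December 2006 falls inside that range.
(4) due by 1 January 2007 + 8 days = 9 January 2007; 4 January 2007 is within that limit.
(5) due by 4 January 2007 + 48 days = 21 February 2007; done 18 February 2007 — timely.
(6) the permitted window runs from 18 February 2007 + 10 = 28 February 2007 to 18 February 2007 + 31 = 21 March 2007; 19 February 2007 is 9 days too early.
That is the first point of non-compliance.

Step 6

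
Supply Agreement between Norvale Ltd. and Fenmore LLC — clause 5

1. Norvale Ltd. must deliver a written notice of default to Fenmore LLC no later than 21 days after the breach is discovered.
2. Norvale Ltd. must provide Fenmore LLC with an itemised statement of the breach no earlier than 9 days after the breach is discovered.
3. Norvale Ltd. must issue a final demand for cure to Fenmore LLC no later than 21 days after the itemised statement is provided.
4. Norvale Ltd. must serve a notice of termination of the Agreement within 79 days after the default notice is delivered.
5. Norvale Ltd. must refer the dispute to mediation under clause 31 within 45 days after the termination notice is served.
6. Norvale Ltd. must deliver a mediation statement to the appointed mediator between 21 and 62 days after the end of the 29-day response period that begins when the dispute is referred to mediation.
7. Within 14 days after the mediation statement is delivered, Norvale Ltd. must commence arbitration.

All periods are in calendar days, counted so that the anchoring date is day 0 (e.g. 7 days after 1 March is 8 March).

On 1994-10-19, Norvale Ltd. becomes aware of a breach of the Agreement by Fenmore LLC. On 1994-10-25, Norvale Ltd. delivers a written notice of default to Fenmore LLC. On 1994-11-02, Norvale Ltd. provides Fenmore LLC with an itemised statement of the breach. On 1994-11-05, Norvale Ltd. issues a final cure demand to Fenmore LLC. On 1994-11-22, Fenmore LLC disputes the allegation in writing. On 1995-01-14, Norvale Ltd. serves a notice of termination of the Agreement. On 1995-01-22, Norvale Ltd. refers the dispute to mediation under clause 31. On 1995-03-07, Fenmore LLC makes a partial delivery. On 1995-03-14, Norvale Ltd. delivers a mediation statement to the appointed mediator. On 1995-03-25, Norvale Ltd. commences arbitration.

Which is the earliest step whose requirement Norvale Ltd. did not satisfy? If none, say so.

Step 4

Step 1: 21 days after 1994-10-19 (when the breach is discovered) is 1994-11-09; done 1994-10-25 — timely.
Step 2: the earliest permitted date is 9 days after 1994-10-19 (when the breach is discovered), i.e. 1994-10-28; 1994-11-02 is on or after that date.
Step 3: 21 days after 1994-11-02 (when the itemised statement is provided) is 1994-11-23; done 1994-11-05 — timely.
Step 4: 79 days after 1994-10-25 (when the default notice is delivered) is 1995-01-12; 1995-01-14 misses that deadline by 2 days.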